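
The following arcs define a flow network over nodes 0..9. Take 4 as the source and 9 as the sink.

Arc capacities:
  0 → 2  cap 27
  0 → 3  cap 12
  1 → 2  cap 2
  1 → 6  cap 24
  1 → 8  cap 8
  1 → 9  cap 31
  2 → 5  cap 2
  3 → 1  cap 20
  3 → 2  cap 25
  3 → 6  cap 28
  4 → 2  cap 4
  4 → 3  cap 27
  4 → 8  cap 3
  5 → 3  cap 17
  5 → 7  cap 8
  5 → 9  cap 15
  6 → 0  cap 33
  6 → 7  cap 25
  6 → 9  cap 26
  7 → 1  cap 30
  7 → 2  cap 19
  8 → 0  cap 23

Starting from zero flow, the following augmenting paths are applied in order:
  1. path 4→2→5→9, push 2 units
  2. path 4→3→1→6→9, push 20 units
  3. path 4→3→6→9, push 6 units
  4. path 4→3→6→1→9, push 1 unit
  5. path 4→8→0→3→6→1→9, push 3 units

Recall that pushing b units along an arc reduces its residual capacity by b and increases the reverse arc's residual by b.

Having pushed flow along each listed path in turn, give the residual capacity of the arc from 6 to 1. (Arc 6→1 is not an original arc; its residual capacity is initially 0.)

Residual capacity of (6,1): 16

after path 1 (4→2→5→9, push 2): res(6,1)=0
after path 2 (4→3→1→6→9, push 20): res(6,1)=20
after path 3 (4→3→6→9, push 6): res(6,1)=20
after path 4 (4→3→6→1→9, push 1): res(6,1)=19
after path 5 (4→8→0→3→6→1→9, push 3): res(6,1)=16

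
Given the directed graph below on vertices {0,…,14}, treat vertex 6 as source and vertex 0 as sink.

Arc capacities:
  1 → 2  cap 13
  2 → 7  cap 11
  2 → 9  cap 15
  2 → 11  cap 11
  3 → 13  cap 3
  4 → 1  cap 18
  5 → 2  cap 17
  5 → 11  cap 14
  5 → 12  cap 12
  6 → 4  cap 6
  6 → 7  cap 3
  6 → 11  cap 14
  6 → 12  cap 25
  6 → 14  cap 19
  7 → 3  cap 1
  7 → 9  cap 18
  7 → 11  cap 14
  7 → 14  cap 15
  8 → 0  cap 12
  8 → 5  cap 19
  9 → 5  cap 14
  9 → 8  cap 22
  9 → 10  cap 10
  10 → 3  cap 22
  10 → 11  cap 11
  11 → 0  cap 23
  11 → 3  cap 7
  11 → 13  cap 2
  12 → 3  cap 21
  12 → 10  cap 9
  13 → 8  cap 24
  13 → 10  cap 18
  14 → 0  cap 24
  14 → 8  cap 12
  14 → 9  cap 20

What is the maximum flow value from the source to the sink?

augment #1: 6→11→0 bottleneck 14, total now 14
augment #2: 6→14→0 bottleneck 19, total now 33
augment #3: 6→7→11→0 bottleneck 3, total now 36
augment #4: 6→12→10→11→0 bottleneck 6, total now 42
augment #5: 6→12→3→13→8→0 bottleneck 3, total now 45
augment #6: 6→4→1→2→7→14→0 bottleneck 5, total now 50
augment #7: 6→4→1→2→9→8→0 bottleneck 1, total now 51
augment #8: 6→12→10→11→13→8→0 bottleneck 2, total now 53
augment #9: 6→12→10→11→7→9→8→0 bottleneck 1, total now 54

Maximum flow value: 54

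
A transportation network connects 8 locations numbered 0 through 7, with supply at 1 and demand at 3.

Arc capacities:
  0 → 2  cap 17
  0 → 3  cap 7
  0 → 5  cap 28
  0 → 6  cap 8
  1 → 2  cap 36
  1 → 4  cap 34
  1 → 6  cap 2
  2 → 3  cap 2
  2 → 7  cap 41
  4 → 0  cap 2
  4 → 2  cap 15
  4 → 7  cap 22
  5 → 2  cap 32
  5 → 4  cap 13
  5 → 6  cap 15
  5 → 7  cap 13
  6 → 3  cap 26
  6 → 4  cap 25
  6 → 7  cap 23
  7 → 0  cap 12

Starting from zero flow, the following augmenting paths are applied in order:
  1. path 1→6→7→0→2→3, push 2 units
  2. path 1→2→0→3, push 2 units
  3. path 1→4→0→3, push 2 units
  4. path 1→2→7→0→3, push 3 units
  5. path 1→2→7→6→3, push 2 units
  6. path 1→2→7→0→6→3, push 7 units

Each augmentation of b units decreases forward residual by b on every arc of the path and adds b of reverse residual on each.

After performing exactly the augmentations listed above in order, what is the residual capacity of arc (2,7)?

after path 1 (1→6→7→0→2→3, push 2): res(2,7)=41
after path 2 (1→2→0→3, push 2): res(2,7)=41
after path 3 (1→4→0→3, push 2): res(2,7)=41
after path 4 (1→2→7→0→3, push 3): res(2,7)=38
after path 5 (1→2→7→6→3, push 2): res(2,7)=36
after path 6 (1→2→7→0→6→3, push 7): res(2,7)=29

Residual capacity of (2,7): 29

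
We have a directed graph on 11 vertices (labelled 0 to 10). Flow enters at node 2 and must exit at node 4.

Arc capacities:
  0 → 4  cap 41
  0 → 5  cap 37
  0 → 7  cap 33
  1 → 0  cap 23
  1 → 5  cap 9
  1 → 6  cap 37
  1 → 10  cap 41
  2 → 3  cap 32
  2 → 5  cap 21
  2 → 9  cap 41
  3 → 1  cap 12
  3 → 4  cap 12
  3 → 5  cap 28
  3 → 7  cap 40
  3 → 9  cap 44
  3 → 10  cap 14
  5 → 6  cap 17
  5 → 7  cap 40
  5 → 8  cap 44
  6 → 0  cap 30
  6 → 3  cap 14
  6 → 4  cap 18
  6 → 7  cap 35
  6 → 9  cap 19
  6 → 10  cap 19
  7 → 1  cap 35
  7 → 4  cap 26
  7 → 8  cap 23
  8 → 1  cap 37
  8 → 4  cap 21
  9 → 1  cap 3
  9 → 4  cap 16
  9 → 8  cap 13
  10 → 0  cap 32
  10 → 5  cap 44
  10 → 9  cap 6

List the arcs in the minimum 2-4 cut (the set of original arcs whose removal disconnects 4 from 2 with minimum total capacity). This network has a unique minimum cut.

augment #1: 2→3→4 push 12
augment #2: 2→9→4 push 16
augment #3: 2→3→7→4 push 20
augment #4: 2→5→6→4 push 17
augment #5: 2→5→7→4 push 4
augment #6: 2→9→8→4 push 13
augment #7: 2→9→1→0→4 push 3
max flow = 85; residual-reachable set from 2 gives S-side
cut edges (S→T): {(2,3), (2,5), (9,1), (9,4), (9,8)} total cap 85

Min-cut arcs: {(2,3), (2,5), (9,1), (9,4), (9,8)} (total capacity 85)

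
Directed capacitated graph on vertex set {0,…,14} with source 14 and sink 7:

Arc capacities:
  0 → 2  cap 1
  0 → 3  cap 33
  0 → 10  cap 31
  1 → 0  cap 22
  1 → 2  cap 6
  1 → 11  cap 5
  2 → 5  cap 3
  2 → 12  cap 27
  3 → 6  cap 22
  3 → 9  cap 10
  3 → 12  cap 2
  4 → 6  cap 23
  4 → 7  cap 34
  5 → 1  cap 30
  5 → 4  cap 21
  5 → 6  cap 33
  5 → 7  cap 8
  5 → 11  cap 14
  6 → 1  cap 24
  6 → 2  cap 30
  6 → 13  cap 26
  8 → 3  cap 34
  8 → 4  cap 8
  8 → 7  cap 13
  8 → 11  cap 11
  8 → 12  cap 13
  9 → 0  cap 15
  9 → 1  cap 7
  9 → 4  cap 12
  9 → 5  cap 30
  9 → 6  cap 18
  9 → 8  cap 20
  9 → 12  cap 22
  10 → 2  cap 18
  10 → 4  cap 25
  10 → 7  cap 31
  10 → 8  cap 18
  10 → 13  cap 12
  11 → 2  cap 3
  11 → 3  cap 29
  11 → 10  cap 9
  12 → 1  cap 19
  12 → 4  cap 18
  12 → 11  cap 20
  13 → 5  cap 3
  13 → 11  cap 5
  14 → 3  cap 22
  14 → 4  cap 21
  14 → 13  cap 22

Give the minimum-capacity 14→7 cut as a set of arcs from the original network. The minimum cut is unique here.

augment #1: 14→4→7 push 21
augment #2: 14→13→5→7 push 3
augment #3: 14→3→9→4→7 push 10
augment #4: 14→3→12→4→7 push 2
augment #5: 14→13→11→10→7 push 5
augment #6: 14→3→6→2→5→7 push 3
augment #7: 14→3→6→1→0→10→7 push 7
max flow = 51; residual-reachable set from 14 gives S-side
cut edges (S→T): {(13,5), (13,11), (14,3), (14,4)} total cap 51

Min-cut arcs: {(13,5), (13,11), (14,3), (14,4)} (total capacity 51)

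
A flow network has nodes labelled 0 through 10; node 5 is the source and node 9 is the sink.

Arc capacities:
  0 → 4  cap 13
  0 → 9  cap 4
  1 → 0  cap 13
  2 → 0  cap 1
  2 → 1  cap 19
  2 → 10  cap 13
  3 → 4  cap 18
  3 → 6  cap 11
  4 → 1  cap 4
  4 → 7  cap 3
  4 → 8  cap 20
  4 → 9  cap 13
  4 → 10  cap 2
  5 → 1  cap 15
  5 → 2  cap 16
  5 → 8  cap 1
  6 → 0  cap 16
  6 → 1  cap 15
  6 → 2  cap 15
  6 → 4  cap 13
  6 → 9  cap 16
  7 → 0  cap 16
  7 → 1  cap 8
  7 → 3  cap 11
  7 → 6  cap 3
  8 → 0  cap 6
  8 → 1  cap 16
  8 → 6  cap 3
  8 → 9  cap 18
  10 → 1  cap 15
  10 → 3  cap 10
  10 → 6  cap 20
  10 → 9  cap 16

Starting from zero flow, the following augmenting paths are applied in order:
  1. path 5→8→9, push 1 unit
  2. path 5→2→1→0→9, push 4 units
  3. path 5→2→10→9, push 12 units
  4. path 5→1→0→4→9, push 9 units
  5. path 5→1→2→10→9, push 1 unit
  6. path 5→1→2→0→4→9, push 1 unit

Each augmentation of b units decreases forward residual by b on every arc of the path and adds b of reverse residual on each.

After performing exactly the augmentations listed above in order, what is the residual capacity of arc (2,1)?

Residual capacity of (2,1): 17

after path 1 (5→8→9, push 1): res(2,1)=19
after path 2 (5→2→1→0→9, push 4): res(2,1)=15
after path 3 (5→2→10→9, push 12): res(2,1)=15
after path 4 (5→1→0→4→9, push 9): res(2,1)=15
after path 5 (5→1→2→10→9, push 1): res(2,1)=16
after path 6 (5→1→2→0→4→9, push 1): res(2,1)=17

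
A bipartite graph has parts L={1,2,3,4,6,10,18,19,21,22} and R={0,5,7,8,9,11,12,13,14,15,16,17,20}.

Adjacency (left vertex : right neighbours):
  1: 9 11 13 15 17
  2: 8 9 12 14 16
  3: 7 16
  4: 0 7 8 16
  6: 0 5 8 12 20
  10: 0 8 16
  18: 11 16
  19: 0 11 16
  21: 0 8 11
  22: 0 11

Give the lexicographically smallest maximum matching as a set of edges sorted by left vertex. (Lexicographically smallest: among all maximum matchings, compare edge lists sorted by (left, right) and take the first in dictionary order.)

|M| = 8 (so the lex-smallest maximum matching has 8 edges)
process left vertices in ascending order; for each, take the smallest-labelled available neighbour that still permits 8 edges overall, or leave it unmatched if none does
lex-smallest matching: {1-9, 2-12, 3-7, 4-0, 6-5, 10-8, 18-11, 19-16}

Lex-smallest maximum matching: {(1,9), (2,12), (3,7), (4,0), (6,5), (10,8), (18,11), (19,16)}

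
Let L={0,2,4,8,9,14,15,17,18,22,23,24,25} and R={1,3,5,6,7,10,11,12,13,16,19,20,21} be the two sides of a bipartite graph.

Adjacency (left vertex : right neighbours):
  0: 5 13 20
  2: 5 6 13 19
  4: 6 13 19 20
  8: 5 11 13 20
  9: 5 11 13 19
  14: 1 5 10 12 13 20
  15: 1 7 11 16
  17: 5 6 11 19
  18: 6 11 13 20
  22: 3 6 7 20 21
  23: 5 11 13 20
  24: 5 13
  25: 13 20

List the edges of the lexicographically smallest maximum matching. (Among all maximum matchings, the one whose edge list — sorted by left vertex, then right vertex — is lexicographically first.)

|M| = 9 (so the lex-smallest maximum matching has 9 edges)
process left vertices in ascending order; for each, take the smallest-labelled available neighbour that still permits 9 edges overall, or leave it unmatched if none does
lex-smallest matching: {0-5, 2-6, 4-13, 8-11, 9-19, 14-1, 15-7, 18-20, 22-3}

Lex-smallest maximum matching: {(0,5), (2,6), (4,13), (8,11), (9,19), (14,1), (15,7), (18,20), (22,3)}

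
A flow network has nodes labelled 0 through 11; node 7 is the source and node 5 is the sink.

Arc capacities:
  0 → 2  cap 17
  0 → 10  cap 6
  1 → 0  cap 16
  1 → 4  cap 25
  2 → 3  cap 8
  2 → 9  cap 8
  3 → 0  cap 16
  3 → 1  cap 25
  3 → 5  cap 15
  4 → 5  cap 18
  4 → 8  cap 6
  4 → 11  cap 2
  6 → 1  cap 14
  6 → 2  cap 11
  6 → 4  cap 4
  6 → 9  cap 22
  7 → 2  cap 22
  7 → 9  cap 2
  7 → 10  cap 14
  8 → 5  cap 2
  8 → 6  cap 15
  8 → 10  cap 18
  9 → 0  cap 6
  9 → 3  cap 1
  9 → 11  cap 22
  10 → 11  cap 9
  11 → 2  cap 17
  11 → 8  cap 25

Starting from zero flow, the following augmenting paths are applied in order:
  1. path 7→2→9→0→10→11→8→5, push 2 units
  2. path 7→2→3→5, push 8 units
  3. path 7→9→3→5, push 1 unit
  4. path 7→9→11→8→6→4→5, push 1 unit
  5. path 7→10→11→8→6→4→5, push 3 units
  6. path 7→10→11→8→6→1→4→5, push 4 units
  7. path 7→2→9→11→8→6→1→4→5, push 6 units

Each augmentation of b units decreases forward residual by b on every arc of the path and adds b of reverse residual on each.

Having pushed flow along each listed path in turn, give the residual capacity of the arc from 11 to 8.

after path 1 (7→2→9→0→10→11→8→5, push 2): res(11,8)=23
after path 2 (7→2→3→5, push 8): res(11,8)=23
after path 3 (7→9→3→5, push 1): res(11,8)=23
after path 4 (7→9→11→8→6→4→5, push 1): res(11,8)=22
after path 5 (7→10→11→8→6→4→5, push 3): res(11,8)=19
after path 6 (7→10→11→8→6→1→4→5, push 4): res(11,8)=15
after path 7 (7→2→9→11→8→6→1→4→5, push 6): res(11,8)=9

Residual capacity of (11,8): 9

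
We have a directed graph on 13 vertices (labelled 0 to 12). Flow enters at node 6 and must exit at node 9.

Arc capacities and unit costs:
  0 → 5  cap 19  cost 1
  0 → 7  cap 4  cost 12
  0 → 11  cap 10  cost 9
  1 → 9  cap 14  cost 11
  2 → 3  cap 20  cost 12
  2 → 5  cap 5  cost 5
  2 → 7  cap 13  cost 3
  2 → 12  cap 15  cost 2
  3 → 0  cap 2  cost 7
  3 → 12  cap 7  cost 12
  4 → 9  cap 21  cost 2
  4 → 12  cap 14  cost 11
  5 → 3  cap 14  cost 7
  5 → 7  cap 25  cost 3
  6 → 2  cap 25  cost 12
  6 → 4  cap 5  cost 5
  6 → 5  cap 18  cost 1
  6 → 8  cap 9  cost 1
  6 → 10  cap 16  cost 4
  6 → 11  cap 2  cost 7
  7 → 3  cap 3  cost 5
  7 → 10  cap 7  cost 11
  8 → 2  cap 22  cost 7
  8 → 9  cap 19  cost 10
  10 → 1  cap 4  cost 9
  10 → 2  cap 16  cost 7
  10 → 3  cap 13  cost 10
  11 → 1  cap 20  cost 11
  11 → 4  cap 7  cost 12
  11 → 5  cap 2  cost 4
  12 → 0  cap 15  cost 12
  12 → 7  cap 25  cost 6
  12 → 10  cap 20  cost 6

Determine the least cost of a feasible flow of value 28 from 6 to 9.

shortest-cost path #1: 6→4→9 push 5 @ unit cost 7 (adds 35)
shortest-cost path #2: 6→8→9 push 9 @ unit cost 11 (adds 99)
shortest-cost path #3: 6→11→4→9 push 2 @ unit cost 21 (adds 42)
shortest-cost path #4: 6→10→1→9 push 4 @ unit cost 24 (adds 96)
shortest-cost path #5: 6→5→3→0→11→4→9 push 2 @ unit cost 38 (adds 76)
shortest-cost path #6: 6→10→2→12→0→11→4→9 push 3 @ unit cost 48 (adds 144)
shortest-cost path #7: 6→10→2→12→0→11→1→9 push 3 @ unit cost 56 (adds 168)
total cost = 660

Minimum cost for 28 units: 660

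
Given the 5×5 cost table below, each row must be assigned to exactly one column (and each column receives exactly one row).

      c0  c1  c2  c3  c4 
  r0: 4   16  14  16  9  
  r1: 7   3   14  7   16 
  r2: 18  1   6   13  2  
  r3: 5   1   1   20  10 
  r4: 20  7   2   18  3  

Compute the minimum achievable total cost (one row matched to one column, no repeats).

one of 2 optimal assignments: row0→col0 (cost 4), row1→col3 (cost 7), row2→col1 (cost 1), row3→col2 (cost 1), row4→col4 (cost 3)
total = 4 + 7 + 1 + 1 + 3 = 16

Minimum assignment cost: 16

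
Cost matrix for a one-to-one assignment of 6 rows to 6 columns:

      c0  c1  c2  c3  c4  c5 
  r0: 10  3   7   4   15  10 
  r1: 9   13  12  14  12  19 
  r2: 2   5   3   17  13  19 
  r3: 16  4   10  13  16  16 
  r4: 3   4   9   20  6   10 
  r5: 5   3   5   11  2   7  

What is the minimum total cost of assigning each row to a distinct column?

Minimum assignment cost: 32

optimal assignment: row0→col3 (cost 4), row1→col0 (cost 9), row2→col2 (cost 3), row3→col1 (cost 4), row4→col5 (cost 10), row5→col4 (cost 2)
total = 4 + 9 + 3 + 4 + 10 + 2 = 32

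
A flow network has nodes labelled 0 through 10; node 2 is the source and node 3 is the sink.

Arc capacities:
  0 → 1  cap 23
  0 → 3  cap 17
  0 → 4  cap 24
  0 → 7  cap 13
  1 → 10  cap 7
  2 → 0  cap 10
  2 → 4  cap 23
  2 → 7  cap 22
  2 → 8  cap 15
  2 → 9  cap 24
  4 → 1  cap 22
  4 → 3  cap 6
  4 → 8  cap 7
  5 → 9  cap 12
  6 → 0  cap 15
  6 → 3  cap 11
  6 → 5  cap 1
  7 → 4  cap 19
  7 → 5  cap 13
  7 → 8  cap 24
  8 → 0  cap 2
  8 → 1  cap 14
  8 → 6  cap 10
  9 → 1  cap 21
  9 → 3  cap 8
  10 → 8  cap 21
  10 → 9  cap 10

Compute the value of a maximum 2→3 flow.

augment #1: 2→0→3 bottleneck 10, total now 10
augment #2: 2→4→3 bottleneck 6, total now 16
augment #3: 2→9→3 bottleneck 8, total now 24
augment #4: 2→8→0→3 bottleneck 2, total now 26
augment #5: 2→8→6→3 bottleneck 10, total now 36

Maximum flow value: 36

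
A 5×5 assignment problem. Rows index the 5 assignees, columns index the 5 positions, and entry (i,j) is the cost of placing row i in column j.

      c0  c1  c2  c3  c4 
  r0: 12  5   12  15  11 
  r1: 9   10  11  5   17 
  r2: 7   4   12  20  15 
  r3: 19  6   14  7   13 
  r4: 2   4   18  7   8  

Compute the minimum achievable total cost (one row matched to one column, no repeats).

Minimum assignment cost: 35

optimal assignment: row0→col4 (cost 11), row1→col2 (cost 11), row2→col1 (cost 4), row3→col3 (cost 7), row4→col0 (cost 2)
total = 11 + 11 + 4 + 7 + 2 = 35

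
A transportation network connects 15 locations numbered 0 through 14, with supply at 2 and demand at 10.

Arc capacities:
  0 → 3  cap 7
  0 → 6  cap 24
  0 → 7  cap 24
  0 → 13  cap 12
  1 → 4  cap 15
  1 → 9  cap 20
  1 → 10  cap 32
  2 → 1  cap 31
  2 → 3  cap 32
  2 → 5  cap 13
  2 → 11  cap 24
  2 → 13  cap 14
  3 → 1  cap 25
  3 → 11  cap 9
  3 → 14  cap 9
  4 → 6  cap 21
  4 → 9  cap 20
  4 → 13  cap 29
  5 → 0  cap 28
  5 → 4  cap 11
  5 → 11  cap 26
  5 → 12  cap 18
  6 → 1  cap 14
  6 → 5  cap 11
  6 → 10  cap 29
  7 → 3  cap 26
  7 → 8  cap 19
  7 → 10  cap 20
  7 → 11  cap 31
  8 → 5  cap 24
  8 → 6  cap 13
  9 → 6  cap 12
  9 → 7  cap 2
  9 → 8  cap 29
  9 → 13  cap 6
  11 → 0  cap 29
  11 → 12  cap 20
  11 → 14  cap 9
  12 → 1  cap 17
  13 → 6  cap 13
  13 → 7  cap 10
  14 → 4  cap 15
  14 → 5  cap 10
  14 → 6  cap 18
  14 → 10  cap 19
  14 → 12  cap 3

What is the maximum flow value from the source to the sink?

Maximum flow value: 99

augment #1: 2→1→10 bottleneck 31, total now 31
augment #2: 2→3→1→10 bottleneck 1, total now 32
augment #3: 2→3→14→10 bottleneck 9, total now 41
augment #4: 2→11→14→10 bottleneck 9, total now 50
augment #5: 2→13→6→10 bottleneck 13, total now 63
augment #6: 2→13→7→10 bottleneck 1, total now 64
augment #7: 2→5→0→6→10 bottleneck 13, total now 77
augment #8: 2→11→0→6→10 bottleneck 3, total now 80
augment #9: 2→11→0→7→10 bottleneck 12, total now 92
augment #10: 2→3→1→9→7→10 bottleneck 2, total now 94
augment #11: 2→3→11→0→7→10 bottleneck 5, total now 99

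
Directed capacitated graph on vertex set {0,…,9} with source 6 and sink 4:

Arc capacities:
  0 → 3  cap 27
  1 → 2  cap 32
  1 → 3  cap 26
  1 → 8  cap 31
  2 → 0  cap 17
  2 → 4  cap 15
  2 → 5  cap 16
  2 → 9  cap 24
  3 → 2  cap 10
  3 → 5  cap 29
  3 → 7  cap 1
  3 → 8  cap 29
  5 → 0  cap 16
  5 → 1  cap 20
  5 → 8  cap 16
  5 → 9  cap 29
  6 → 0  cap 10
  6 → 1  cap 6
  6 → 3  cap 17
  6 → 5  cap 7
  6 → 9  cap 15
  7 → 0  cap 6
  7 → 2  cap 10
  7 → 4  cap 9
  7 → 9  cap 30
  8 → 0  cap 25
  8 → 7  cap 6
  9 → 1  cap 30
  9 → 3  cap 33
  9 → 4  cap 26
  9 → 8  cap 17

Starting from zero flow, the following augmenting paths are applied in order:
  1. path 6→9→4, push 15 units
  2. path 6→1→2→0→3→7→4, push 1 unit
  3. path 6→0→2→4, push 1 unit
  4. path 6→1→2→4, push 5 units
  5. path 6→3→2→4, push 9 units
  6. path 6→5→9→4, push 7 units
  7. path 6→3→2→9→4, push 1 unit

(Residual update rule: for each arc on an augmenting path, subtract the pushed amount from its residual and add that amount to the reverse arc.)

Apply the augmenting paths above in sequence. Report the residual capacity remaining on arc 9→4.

after path 1 (6→9→4, push 15): res(9,4)=11
after path 2 (6→1→2→0→3→7→4, push 1): res(9,4)=11
after path 3 (6→0→2→4, push 1): res(9,4)=11
after path 4 (6→1→2→4, push 5): res(9,4)=11
after path 5 (6→3→2→4, push 9): res(9,4)=11
after path 6 (6→5→9→4, push 7): res(9,4)=4
after path 7 (6→3→2→9→4, push 1): res(9,4)=3

Residual capacity of (9,4): 3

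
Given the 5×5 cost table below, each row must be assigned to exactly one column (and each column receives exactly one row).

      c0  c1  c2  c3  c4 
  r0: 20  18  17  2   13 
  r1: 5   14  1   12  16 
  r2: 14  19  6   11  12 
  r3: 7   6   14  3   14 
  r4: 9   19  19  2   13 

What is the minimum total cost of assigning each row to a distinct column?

optimal assignment: row0→col3 (cost 2), row1→col2 (cost 1), row2→col4 (cost 12), row3→col1 (cost 6), row4→col0 (cost 9)
total = 2 + 1 + 12 + 6 + 9 = 30

Minimum assignment cost: 30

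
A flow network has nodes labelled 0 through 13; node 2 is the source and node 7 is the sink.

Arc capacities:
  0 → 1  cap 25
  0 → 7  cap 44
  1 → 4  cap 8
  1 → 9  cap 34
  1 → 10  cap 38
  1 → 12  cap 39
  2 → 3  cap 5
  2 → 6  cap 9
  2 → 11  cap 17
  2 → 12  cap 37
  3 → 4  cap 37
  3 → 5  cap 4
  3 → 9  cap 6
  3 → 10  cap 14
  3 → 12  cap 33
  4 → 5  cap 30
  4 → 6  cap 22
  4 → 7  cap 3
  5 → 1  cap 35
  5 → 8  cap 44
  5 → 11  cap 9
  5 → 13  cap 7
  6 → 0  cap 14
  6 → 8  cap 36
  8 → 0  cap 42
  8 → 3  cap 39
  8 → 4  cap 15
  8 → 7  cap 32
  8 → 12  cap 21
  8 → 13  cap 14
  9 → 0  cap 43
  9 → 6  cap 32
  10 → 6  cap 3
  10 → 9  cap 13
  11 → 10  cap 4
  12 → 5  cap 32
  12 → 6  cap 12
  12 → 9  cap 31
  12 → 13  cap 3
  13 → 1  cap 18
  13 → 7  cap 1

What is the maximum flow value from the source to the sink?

Maximum flow value: 55

augment #1: 2→3→4→7 bottleneck 3, total now 3
augment #2: 2→6→0→7 bottleneck 9, total now 12
augment #3: 2→12→13→7 bottleneck 1, total now 13
augment #4: 2→3→5→8→7 bottleneck 2, total now 15
augment #5: 2→12→5→8→7 bottleneck 30, total now 45
augment #6: 2→12→6→0→7 bottleneck 5, total now 50
augment #7: 2→12→9→0→7 bottleneck 1, total now 51
augment #8: 2→11→10→9→0→7 bottleneck 4, total now 55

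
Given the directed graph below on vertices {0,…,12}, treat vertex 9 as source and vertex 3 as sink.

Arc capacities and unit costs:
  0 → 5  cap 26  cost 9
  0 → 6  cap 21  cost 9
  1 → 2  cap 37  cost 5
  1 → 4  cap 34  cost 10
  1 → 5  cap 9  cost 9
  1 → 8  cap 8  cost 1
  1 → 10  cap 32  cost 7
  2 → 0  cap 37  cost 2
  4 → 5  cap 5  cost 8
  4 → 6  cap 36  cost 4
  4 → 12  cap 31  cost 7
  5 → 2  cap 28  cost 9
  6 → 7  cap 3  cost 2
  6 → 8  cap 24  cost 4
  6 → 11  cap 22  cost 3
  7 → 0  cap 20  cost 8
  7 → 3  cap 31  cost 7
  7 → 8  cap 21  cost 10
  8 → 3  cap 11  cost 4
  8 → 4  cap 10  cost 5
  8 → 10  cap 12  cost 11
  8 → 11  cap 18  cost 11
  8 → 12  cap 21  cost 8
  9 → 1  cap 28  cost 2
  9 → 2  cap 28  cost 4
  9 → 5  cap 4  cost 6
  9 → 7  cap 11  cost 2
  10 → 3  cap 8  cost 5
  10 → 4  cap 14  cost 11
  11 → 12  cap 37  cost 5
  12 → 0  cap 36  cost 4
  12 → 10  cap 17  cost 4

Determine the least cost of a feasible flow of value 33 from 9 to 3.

shortest-cost path #1: 9→1→8→3 push 8 @ unit cost 7 (adds 56)
shortest-cost path #2: 9→7→3 push 11 @ unit cost 9 (adds 99)
shortest-cost path #3: 9→1→10→3 push 8 @ unit cost 14 (adds 112)
shortest-cost path #4: 9→2→0→6→8→3 push 3 @ unit cost 23 (adds 69)
shortest-cost path #5: 9→2→0→6→7→3 push 3 @ unit cost 24 (adds 72)
total cost = 408

Minimum cost for 33 units: 408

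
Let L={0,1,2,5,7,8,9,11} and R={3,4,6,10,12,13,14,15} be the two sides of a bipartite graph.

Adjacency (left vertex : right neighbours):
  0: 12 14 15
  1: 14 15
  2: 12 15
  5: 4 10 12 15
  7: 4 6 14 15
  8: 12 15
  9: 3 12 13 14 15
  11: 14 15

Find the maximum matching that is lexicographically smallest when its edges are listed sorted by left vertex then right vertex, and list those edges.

|M| = 6 (so the lex-smallest maximum matching has 6 edges)
process left vertices in ascending order; for each, take the smallest-labelled available neighbour that still permits 6 edges overall, or leave it unmatched if none does
lex-smallest matching: {0-12, 1-14, 2-15, 5-4, 7-6, 9-3}

Lex-smallest maximum matching: {(0,12), (1,14), (2,15), (5,4), (7,6), (9,3)}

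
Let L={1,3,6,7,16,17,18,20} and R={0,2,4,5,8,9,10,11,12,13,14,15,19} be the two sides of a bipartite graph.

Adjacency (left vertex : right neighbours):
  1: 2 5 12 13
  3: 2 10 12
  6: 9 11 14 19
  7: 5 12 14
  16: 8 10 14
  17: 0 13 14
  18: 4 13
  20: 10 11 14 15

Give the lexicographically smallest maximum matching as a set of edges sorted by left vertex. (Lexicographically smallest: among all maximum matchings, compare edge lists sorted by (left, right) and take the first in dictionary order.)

Lex-smallest maximum matching: {(1,2), (3,10), (6,9), (7,5), (16,8), (17,0), (18,4), (20,11)}

|M| = 8 (so the lex-smallest maximum matching has 8 edges)
process left vertices in ascending order; for each, take the smallest-labelled available neighbour that still permits 8 edges overall, or leave it unmatched if none does
lex-smallest matching: {1-2, 3-10, 6-9, 7-5, 16-8, 17-0, 18-4, 20-11}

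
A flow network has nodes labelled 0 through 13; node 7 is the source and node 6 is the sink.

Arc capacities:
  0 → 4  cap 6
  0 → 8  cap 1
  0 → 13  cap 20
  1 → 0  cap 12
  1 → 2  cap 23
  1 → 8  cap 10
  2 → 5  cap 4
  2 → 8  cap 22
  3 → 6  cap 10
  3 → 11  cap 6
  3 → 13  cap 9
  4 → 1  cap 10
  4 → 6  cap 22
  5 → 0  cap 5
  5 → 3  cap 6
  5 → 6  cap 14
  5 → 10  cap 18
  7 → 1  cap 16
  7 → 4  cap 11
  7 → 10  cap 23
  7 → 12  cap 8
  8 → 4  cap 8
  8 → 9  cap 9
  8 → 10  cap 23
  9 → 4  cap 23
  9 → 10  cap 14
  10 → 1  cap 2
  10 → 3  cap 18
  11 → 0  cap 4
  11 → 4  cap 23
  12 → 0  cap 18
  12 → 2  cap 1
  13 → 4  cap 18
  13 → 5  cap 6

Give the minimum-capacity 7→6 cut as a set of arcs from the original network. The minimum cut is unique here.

augment #1: 7→4→6 push 11
augment #2: 7→10→3→6 push 10
augment #3: 7→1→0→4→6 push 6
augment #4: 7→1→2→5→6 push 4
augment #5: 7→1→8→4→6 push 5
augment #6: 7→1→0→13→5→6 push 1
augment #7: 7→10→3→13→5→6 push 5
max flow = 42; residual-reachable set from 7 gives S-side
cut edges (S→T): {(2,5), (3,6), (4,6), (13,5)} total cap 42

Min-cut arcs: {(2,5), (3,6), (4,6), (13,5)} (total capacity 42)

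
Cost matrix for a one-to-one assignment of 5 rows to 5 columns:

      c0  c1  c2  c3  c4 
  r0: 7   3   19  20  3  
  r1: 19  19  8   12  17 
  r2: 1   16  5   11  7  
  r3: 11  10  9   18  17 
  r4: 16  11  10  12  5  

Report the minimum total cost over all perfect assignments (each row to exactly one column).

optimal assignment: row0→col1 (cost 3), row1→col3 (cost 12), row2→col0 (cost 1), row3→col2 (cost 9), row4→col4 (cost 5)
total = 3 + 12 + 1 + 9 + 5 = 30

Minimum assignment cost: 30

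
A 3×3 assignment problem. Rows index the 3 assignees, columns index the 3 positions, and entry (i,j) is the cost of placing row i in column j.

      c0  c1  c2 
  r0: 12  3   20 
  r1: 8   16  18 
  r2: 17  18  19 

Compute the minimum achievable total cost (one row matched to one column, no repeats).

Minimum assignment cost: 30

optimal assignment: row0→col1 (cost 3), row1→col0 (cost 8), row2→col2 (cost 19)
total = 3 + 8 + 19 = 30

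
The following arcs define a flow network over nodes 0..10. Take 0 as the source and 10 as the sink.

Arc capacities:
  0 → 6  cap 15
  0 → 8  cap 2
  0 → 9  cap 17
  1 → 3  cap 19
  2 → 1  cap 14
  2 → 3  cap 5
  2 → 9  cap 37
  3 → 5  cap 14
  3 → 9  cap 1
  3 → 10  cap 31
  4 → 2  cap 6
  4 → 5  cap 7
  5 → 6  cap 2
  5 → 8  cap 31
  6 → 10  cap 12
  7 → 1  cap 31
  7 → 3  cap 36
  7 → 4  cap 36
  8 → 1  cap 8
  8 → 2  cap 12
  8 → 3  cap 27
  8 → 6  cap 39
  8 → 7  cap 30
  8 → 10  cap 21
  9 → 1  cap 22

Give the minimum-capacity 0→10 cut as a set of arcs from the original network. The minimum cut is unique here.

augment #1: 0→6→10 push 12
augment #2: 0→8→10 push 2
augment #3: 0→9→1→3→10 push 17
max flow = 31; residual-reachable set from 0 gives S-side
cut edges (S→T): {(0,8), (0,9), (6,10)} total cap 31

Min-cut arcs: {(0,8), (0,9), (6,10)} (total capacity 31)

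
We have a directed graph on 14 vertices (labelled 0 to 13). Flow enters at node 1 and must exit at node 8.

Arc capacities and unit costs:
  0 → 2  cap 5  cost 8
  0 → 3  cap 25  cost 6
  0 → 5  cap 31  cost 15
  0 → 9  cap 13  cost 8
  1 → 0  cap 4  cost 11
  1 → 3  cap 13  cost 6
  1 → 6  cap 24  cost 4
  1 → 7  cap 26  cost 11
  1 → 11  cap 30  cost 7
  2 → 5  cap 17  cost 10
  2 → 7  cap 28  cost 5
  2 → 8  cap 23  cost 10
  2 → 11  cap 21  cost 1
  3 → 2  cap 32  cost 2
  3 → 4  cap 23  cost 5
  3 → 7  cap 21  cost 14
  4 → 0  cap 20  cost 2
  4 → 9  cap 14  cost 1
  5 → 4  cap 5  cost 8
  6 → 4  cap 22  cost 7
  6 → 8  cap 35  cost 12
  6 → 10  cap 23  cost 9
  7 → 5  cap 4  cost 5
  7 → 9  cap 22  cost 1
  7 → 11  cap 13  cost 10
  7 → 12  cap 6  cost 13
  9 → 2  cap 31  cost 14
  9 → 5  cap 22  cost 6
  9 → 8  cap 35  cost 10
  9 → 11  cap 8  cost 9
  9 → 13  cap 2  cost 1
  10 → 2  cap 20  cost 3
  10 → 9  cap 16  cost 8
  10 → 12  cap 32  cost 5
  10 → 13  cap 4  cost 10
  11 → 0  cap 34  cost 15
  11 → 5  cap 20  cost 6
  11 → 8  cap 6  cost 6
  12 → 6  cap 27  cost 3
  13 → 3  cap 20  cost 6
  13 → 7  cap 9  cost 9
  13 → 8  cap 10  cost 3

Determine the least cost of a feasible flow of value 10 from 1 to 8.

Minimum cost for 10 units: 142

shortest-cost path #1: 1→11→8 push 6 @ unit cost 13 (adds 78)
shortest-cost path #2: 1→6→8 push 4 @ unit cost 16 (adds 64)
total cost = 142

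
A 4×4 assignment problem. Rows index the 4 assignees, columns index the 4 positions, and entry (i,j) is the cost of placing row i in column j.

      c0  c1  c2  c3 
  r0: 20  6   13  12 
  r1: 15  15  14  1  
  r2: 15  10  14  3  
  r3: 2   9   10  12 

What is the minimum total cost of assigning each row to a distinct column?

Minimum assignment cost: 23

optimal assignment: row0→col1 (cost 6), row1→col3 (cost 1), row2→col2 (cost 14), row3→col0 (cost 2)
total = 6 + 1 + 14 + 2 = 23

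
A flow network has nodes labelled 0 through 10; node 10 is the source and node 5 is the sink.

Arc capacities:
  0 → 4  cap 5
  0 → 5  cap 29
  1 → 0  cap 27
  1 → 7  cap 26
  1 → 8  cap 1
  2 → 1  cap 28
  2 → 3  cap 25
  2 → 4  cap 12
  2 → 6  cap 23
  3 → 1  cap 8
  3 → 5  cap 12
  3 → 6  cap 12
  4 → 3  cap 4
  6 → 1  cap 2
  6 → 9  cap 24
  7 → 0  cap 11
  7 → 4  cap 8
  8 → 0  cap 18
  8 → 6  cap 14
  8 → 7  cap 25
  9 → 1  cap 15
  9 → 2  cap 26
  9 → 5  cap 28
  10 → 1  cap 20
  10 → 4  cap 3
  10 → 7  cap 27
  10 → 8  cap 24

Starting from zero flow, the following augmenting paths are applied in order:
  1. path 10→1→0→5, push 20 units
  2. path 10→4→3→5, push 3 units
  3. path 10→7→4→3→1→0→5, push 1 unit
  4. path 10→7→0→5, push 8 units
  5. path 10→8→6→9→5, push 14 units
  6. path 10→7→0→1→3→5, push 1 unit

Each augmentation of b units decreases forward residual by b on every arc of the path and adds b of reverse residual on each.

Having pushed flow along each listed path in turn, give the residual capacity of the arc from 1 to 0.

after path 1 (10→1→0→5, push 20): res(1,0)=7
after path 2 (10→4→3→5, push 3): res(1,0)=7
after path 3 (10→7→4→3→1→0→5, push 1): res(1,0)=6
after path 4 (10→7→0→5, push 8): res(1,0)=6
after path 5 (10→8→6→9→5, push 14): res(1,0)=6
after path 6 (10→7→0→1→3→5, push 1): res(1,0)=7

Residual capacity of (1,0): 7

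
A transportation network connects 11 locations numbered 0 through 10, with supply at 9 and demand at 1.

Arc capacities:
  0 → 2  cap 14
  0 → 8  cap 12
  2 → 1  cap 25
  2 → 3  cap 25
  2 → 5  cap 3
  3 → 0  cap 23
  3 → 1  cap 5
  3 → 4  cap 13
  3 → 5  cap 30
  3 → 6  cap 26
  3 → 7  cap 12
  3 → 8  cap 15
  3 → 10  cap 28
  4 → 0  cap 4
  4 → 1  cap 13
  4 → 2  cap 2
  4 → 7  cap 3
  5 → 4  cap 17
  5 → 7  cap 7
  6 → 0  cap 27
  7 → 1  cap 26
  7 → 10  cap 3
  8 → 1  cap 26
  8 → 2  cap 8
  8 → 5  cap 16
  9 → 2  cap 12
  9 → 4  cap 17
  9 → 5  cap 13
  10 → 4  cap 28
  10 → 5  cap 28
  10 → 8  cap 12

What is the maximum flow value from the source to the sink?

Maximum flow value: 41

augment #1: 9→2→1 bottleneck 12, total now 12
augment #2: 9→4→1 bottleneck 13, total now 25
augment #3: 9→4→2→1 bottleneck 2, total now 27
augment #4: 9→4→7→1 bottleneck 2, total now 29
augment #5: 9→5→7→1 bottleneck 7, total now 36
augment #6: 9→5→4→7→1 bottleneck 1, total now 37
augment #7: 9→5→4→0→2→1 bottleneck 4, total now 41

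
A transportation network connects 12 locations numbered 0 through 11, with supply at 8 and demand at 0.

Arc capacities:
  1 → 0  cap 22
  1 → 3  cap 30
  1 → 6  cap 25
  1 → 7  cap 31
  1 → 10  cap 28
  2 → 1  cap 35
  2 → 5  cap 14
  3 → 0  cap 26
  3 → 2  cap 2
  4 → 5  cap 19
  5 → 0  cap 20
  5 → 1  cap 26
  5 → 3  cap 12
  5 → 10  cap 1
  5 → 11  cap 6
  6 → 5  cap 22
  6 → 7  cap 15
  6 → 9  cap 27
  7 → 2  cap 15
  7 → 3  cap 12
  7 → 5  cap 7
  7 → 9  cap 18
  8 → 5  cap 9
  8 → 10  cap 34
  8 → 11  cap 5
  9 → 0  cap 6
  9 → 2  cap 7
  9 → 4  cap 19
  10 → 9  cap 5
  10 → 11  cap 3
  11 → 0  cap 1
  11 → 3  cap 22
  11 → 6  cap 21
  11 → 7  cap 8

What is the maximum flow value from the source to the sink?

Maximum flow value: 22

augment #1: 8→5→0 bottleneck 9, total now 9
augment #2: 8→11→0 bottleneck 1, total now 10
augment #3: 8→10→9→0 bottleneck 5, total now 15
augment #4: 8→11→3→0 bottleneck 4, total now 19
augment #5: 8→10→11→3→0 bottleneck 3, total now 22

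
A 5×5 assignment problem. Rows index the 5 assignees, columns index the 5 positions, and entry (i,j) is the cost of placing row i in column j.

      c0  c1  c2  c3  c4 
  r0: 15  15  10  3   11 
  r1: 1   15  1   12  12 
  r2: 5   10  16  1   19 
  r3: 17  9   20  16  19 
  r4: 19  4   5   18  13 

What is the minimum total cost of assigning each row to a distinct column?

optimal assignment: row0→col4 (cost 11), row1→col0 (cost 1), row2→col3 (cost 1), row3→col1 (cost 9), row4→col2 (cost 5)
total = 11 + 1 + 1 + 9 + 5 = 27

Minimum assignment cost: 27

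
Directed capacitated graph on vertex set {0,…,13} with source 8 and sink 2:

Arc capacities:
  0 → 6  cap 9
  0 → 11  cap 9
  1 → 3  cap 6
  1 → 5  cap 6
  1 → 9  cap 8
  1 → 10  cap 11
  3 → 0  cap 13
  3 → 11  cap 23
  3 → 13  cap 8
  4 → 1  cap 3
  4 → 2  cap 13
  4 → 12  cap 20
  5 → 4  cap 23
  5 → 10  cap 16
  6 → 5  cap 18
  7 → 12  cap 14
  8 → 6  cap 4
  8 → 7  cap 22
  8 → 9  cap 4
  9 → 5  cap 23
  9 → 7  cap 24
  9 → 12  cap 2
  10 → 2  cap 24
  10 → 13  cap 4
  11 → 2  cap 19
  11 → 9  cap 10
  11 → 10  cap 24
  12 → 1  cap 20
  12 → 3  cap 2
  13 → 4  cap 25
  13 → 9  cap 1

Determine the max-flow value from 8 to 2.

Maximum flow value: 22

augment #1: 8→6→5→4→2 bottleneck 4, total now 4
augment #2: 8→9→5→4→2 bottleneck 4, total now 8
augment #3: 8→7→12→1→10→2 bottleneck 11, total now 19
augment #4: 8→7→12→3→11→2 bottleneck 2, total now 21
augment #5: 8→7→12→1→3→11→2 bottleneck 1, total now 22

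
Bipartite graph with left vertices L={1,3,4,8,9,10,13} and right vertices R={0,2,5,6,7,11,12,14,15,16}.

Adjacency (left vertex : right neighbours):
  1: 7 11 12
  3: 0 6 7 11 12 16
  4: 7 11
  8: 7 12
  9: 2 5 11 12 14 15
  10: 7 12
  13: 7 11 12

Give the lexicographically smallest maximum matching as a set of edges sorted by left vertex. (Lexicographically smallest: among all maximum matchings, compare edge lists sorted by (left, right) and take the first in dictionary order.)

|M| = 5 (so the lex-smallest maximum matching has 5 edges)
process left vertices in ascending order; for each, take the smallest-labelled available neighbour that still permits 5 edges overall, or leave it unmatched if none does
lex-smallest matching: {1-7, 3-0, 4-11, 8-12, 9-2}

Lex-smallest maximum matching: {(1,7), (3,0), (4,11), (8,12), (9,2)}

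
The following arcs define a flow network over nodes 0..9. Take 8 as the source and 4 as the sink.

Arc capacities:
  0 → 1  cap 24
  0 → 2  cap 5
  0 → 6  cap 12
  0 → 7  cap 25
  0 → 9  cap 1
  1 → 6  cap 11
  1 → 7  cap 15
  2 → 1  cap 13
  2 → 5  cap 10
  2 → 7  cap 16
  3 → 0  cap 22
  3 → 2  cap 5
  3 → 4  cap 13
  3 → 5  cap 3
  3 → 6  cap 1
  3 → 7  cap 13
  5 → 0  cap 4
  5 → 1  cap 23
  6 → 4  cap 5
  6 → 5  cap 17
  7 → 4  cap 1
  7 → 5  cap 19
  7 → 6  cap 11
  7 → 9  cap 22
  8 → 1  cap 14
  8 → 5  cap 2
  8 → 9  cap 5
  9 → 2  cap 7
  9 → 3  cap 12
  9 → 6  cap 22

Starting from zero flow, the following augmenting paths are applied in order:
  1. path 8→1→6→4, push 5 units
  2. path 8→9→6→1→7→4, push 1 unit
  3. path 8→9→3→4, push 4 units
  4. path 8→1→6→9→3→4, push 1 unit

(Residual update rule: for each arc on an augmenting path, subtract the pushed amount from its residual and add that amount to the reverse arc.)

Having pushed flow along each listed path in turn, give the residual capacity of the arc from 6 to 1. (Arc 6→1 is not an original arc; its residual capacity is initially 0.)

after path 1 (8→1→6→4, push 5): res(6,1)=5
after path 2 (8→9→6→1→7→4, push 1): res(6,1)=4
after path 3 (8→9→3→4, push 4): res(6,1)=4
after path 4 (8→1→6→9→3→4, push 1): res(6,1)=5

Residual capacity of (6,1): 5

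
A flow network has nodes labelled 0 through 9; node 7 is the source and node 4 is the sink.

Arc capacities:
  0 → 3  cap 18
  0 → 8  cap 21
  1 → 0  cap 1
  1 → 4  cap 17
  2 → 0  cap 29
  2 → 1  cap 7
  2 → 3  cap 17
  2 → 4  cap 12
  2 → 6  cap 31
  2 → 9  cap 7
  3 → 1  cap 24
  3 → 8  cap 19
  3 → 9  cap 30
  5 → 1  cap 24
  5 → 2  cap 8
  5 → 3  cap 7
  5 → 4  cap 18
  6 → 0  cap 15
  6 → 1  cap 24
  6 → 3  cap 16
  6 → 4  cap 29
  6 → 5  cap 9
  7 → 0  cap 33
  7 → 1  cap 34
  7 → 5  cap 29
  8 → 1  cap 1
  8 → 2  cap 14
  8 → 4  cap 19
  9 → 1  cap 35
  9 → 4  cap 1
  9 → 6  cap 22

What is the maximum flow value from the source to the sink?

augment #1: 7→1→4 bottleneck 17, total now 17
augment #2: 7→5→4 bottleneck 18, total now 35
augment #3: 7→0→8→4 bottleneck 19, total now 54
augment #4: 7→5→2→4 bottleneck 8, total now 62
augment #5: 7→0→3→9→4 bottleneck 1, total now 63
augment #6: 7→0→8→2→4 bottleneck 2, total now 65
augment #7: 7→0→3→8→2→4 bottleneck 2, total now 67
augment #8: 7→0→3→9→6→4 bottleneck 9, total now 76
augment #9: 7→5→3→9→6→4 bottleneck 3, total now 79
augment #10: 7→1→0→3→9→6→4 bottleneck 1, total now 80

Maximum flow value: 80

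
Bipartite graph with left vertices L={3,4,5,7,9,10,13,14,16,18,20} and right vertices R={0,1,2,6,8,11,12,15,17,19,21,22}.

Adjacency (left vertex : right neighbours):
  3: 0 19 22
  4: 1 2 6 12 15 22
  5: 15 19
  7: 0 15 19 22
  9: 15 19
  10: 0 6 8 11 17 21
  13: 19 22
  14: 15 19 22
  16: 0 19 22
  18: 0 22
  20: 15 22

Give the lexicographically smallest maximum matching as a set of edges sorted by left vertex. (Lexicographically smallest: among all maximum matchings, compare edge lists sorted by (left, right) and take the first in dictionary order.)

Lex-smallest maximum matching: {(3,0), (4,1), (5,15), (7,19), (10,6), (13,22)}

|M| = 6 (so the lex-smallest maximum matching has 6 edges)
process left vertices in ascending order; for each, take the smallest-labelled available neighbour that still permits 6 edges overall, or leave it unmatched if none does
lex-smallest matching: {3-0, 4-1, 5-15, 7-19, 10-6, 13-22}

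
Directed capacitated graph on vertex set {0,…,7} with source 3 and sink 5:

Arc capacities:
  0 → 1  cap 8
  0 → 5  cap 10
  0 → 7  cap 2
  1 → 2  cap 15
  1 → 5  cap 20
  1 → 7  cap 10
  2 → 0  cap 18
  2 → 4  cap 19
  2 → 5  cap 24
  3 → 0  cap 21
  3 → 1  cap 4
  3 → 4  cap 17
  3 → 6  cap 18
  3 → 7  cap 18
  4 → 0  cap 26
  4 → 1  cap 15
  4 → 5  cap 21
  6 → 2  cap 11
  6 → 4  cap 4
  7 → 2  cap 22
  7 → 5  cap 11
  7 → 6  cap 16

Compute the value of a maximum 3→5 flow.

Maximum flow value: 74

augment #1: 3→0→5 bottleneck 10, total now 10
augment #2: 3→1→5 bottleneck 4, total now 14
augment #3: 3→4→5 bottleneck 17, total now 31
augment #4: 3→7→5 bottleneck 11, total now 42
augment #5: 3→0→1→5 bottleneck 8, total now 50
augment #6: 3→6→2→5 bottleneck 11, total now 61
augment #7: 3→6→4→5 bottleneck 4, total now 65
augment #8: 3→7→2→5 bottleneck 7, total now 72
augment #9: 3→0→7→2→5 bottleneck 2, total now 74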